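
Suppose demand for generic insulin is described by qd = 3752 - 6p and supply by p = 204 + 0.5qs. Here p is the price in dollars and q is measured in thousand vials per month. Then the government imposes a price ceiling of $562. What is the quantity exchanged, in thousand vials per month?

632

Rearranging supply gives qs = 2p - 408. Setting quantity demanded equal to quantity supplied, 3752 - 6p = 2p - 408, gives p* = 520 and q* = 632.
Since 562 is above p* = 520, the ceiling does not bind and the free-market outcome prevails.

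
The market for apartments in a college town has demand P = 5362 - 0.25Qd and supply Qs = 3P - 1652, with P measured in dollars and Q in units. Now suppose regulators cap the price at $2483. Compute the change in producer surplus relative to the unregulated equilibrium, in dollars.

Rearranging demand gives Qd = 21448 - 4P. Without the control the market clears where 21448 - 4P = 3P - 1652, i.e. P* = 3300 and Q* = 8248.
Because the ceiling (2483) lies below the market-clearing price, it is binding.
At P = 2483: Qd = 21448 - 4·2483 = 11516 and Qs = 3·2483 - 1652 = 5797.
Producer surplus without the control is ½ · (3300 - 1652/3) · 8248 = 34014752/3.
With the ceiling, producers sell 5797 units at 2483, so PS = ½ · (2483 - 1652/3) · 5797 = 33605209/6.
Change in producer surplus = 33605209/6 - 34014752/3 = -5737382.5.

-5737382.5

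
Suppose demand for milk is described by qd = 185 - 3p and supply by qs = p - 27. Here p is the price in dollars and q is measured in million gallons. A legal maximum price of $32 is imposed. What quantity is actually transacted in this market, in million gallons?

5

Equilibrium: 185 - 3p = p - 27, so 212 = 4p and p* = 53, q* = 26.
The ceiling of 32 is below the equilibrium price 53, so it binds.
At p = 32: qd = 185 - 3·32 = 89 and qs = 32 - 27 = 5.
The quantity actually transacted is the short side, supply: 5.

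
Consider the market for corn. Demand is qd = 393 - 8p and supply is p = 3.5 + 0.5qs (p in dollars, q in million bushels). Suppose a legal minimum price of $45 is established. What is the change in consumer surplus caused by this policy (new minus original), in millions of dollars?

-265

Rearranging supply gives qs = 2p - 7. Without the control the market clears where 393 - 8p = 2p - 7, i.e. p* = 40 and q* = 73.
Because the floor (45) lies above the market-clearing price, it is binding.
At p = 45: qd = 393 - 8·45 = 33 and qs = 2·45 - 7 = 83.
Consumer surplus without the control is ½ · (49.125 - 40) · 73 = 333.0625.
With the floor, consumers buy 33 units at 45, so CS = ½ · (49.125 - 45) · 33 = 68.0625.
Change in consumer surplus = 68.0625 - 333.0625 = -265.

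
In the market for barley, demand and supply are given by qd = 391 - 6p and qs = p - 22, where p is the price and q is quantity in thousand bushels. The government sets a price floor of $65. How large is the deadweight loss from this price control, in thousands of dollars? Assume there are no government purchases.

Without the control the market clears where 391 - 6p = p - 22, i.e. p* = 59 and q* = 37.
Since 65 > 59, the floor is binding.
At p = 65: qd = 391 - 6·65 = 1 and qs = 65 - 22 = 43.
Quantity traded falls to 1. At q = 1 the demand price is (391 - 1)/6 = 65 and the supply price is 22 + 1 = 23.
Deadweight loss = ½ · (65 - 23) · (37 - 1) = ½ · 42 · 36 = 756.

756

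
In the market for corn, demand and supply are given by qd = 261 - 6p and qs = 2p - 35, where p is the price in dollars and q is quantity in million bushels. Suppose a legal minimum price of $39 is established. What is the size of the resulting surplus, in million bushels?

Without the control the market clears where 261 - 6p = 2p - 35, i.e. p* = 37 and q* = 39.
Because the floor (39) lies above the market-clearing price, it is binding.
At p = 39: qd = 261 - 6·39 = 27 and qs = 2·39 - 35 = 43.
Surplus = qs - qd = 43 - 27 = 16.

16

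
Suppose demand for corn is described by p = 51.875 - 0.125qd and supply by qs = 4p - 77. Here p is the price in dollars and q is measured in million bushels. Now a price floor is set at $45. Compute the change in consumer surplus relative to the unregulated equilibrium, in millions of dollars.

Rearranging demand gives qd = 415 - 8p. Setting quantity demanded equal to quantity supplied, 415 - 8p = 4p - 77, gives p* = 41 and q* = 87.
Since 45 > 41, the floor is binding.
At p = 45: qd = 415 - 8·45 = 55 and qs = 4·45 - 77 = 103.
Consumer surplus without the control is ½ · (51.875 - 41) · 87 = 473.0625.
With the floor, consumers buy 55 units at 45, so CS = ½ · (51.875 - 45) · 55 = 189.0625.
Change in consumer surplus = 189.0625 - 473.0625 = -284.

-284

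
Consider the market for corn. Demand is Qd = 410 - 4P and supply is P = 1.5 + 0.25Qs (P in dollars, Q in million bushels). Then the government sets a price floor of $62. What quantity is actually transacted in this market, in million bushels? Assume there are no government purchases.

162

Rearranging supply gives Qs = 4P - 6. Setting quantity demanded equal to quantity supplied, 410 - 4P = 4P - 6, gives P* = 52 and Q* = 202.
The floor of 62 is above the equilibrium price 52, so it binds.
At P = 62: Qd = 410 - 4·62 = 162 and Qs = 4·62 - 6 = 242.
The quantity actually transacted is the short side, demand: 162.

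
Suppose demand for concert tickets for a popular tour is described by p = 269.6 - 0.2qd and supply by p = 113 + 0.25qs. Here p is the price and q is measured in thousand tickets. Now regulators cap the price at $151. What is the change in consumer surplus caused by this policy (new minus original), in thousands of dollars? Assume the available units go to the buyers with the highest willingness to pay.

Rearranging demand gives qd = 1348 - 5p; rearranging supply gives qs = 4p - 452. Equilibrium: 1348 - 5p = 4p - 452, so 1800 = 9p and p* = 200, q* = 348.
Because the ceiling (151) lies below the market-clearing price, it is binding.
At p = 151: qd = 1348 - 5·151 = 593 and qs = 4·151 - 452 = 152.
Consumer surplus without the control is ½ · (269.6 - 200) · 348 = 12110.4.
With the ceiling, 152 units are sold at 151 (assume they go to the highest-value buyers). The demand price at q = 152 is 239.2, so CS = ½ · [(269.6 - 151) + (239.2 - 151)] · 152 = 15716.8.
Change in consumer surplus = 15716.8 - 12110.4 = 3606.4.

3606.4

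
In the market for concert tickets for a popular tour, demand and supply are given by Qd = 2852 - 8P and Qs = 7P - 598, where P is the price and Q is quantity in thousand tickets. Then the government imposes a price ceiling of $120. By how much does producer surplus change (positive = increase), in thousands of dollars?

-68970

Equilibrium: 2852 - 8P = 7P - 598, so 3450 = 15P and P* = 230, Q* = 1012.
The ceiling of 120 is below the equilibrium price 230, so it binds.
At P = 120: Qd = 2852 - 8·120 = 1892 and Qs = 7·120 - 598 = 242.
Producer surplus without the control is ½ · (230 - 598/7) · 1012 = 512072/7.
With the ceiling, producers sell 242 units at 120, so PS = ½ · (120 - 598/7) · 242 = 29282/7.
Change in producer surplus = 29282/7 - 512072/7 = -68970.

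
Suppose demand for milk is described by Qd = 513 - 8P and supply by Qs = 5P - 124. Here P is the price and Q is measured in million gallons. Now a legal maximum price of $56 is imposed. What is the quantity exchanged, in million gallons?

121

Without the control the market clears where 513 - 8P = 5P - 124, i.e. P* = 49 and Q* = 121.
The ceiling of 56 is above the equilibrium price 49, so it is not binding; the market clears at P* = 49, Q* = 121.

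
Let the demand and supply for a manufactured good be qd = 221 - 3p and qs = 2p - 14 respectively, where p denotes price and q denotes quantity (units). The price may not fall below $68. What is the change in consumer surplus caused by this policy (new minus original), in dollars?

-1018.5

Without the control the market clears where 221 - 3p = 2p - 14, i.e. p* = 47 and q* = 80.
The floor of 68 is above the equilibrium price 47, so it binds.
At p = 68: qd = 221 - 3·68 = 17 and qs = 2·68 - 14 = 122.
Consumer surplus without the control is ½ · (221/3 - 47) · 80 = 3200/3.
With the floor, consumers buy 17 units at 68, so CS = ½ · (221/3 - 68) · 17 = 289/6.
Change in consumer surplus = 289/6 - 3200/3 = -1018.5.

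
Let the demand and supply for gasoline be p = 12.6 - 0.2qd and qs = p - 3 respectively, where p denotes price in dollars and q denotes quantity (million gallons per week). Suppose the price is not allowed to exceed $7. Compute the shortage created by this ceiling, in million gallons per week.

Rearranging demand gives qd = 63 - 5p. Without the control the market clears where 63 - 5p = p - 3, i.e. p* = 11 and q* = 8.
Since 7 < 11, the ceiling is binding.
At p = 7: qd = 63 - 5·7 = 28 and qs = 7 - 3 = 4.
Shortage = qd - qs = 28 - 4 = 24.

24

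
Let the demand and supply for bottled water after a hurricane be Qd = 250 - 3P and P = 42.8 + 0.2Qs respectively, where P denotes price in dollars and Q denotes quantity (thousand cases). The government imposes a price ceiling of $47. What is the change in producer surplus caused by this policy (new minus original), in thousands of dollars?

Rearranging supply gives Qs = 5P - 214. Setting quantity demanded equal to quantity supplied, 250 - 3P = 5P - 214, gives P* = 58 and Q* = 76.
Since 47 < 58, the ceiling is binding.
At P = 47: Qd = 250 - 3·47 = 109 and Qs = 5·47 - 214 = 21.
Producer surplus without the control is ½ · (58 - 42.8) · 76 = 577.6.
With the ceiling, producers sell 21 units at 47, so PS = ½ · (47 - 42.8) · 21 = 44.1.
Change in producer surplus = 44.1 - 577.6 = -533.5.

-533.5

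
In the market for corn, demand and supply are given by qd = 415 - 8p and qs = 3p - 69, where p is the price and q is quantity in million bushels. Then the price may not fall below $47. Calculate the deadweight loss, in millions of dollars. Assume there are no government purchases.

In a free market, 415 - 8p = 3p - 69 gives the equilibrium p* = 44, q* = 63.
The floor of 47 is above the equilibrium price 44, so it binds.
At p = 47: qd = 415 - 8·47 = 39 and qs = 3·47 - 69 = 72.
Quantity traded falls to 39. At q = 39 the demand price is (415 - 39)/8 = 47 and the supply price is (69 + 39)/3 = 36.
Deadweight loss = ½ · (47 - 36) · (63 - 39) = ½ · 11 · 24 = 132.

132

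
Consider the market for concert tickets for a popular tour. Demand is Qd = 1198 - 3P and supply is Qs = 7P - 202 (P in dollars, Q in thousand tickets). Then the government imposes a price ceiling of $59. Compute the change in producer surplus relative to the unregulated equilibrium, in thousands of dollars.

-40054.5

Setting quantity demanded equal to quantity supplied, 1198 - 3P = 7P - 202, gives P* = 140 and Q* = 778.
The ceiling of 59 is below the equilibrium price 140, so it binds.
At P = 59: Qd = 1198 - 3·59 = 1021 and Qs = 7·59 - 202 = 211.
Producer surplus without the control is ½ · (140 - 202/7) · 778 = 302642/7.
With the ceiling, producers sell 211 units at 59, so PS = ½ · (59 - 202/7) · 211 = 44521/14.
Change in producer surplus = 44521/14 - 302642/7 = -40054.5.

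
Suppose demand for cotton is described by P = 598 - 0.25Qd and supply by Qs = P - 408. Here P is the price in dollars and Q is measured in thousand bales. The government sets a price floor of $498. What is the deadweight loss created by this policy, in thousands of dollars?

0

Rearranging demand gives Qd = 2392 - 4P. Without the control the market clears where 2392 - 4P = P - 408, i.e. P* = 560 and Q* = 152.
The floor of 498 is below the equilibrium price 560, so it is not binding; the market clears at P* = 560, Q* = 152.
Since the control does not bind, no trades are prevented and deadweight loss is zero.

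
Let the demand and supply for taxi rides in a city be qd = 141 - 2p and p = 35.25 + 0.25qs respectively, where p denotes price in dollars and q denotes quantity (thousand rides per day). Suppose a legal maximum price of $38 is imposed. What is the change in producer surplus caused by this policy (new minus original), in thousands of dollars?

Rearranging supply gives qs = 4p - 141. In a free market, 141 - 2p = 4p - 141 gives the equilibrium p* = 47, q* = 47.
The ceiling of 38 is below the equilibrium price 47, so it binds.
At p = 38: qd = 141 - 2·38 = 65 and qs = 4·38 - 141 = 11.
Producer surplus without the control is ½ · (47 - 35.25) · 47 = 276.125.
With the ceiling, producers sell 11 units at 38, so PS = ½ · (38 - 35.25) · 11 = 15.125.
Change in producer surplus = 15.125 - 276.125 = -261.

-261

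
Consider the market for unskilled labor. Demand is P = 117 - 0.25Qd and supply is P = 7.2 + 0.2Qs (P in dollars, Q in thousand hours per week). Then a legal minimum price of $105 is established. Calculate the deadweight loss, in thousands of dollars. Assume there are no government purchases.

Rearranging demand gives Qd = 468 - 4P; rearranging supply gives Qs = 5P - 36. Setting quantity demanded equal to quantity supplied, 468 - 4P = 5P - 36, gives P* = 56 and Q* = 244.
Since 105 > 56, the floor is binding.
At P = 105: Qd = 468 - 4·105 = 48 and Qs = 5·105 - 36 = 489.
Quantity traded falls to 48. At Q = 48 the demand price is (468 - 48)/4 = 105 and the supply price is (36 + 48)/5 = 16.8.
Deadweight loss = ½ · (105 - 16.8) · (244 - 48) = ½ · 88.2 · 196 = 8643.6.

8643.6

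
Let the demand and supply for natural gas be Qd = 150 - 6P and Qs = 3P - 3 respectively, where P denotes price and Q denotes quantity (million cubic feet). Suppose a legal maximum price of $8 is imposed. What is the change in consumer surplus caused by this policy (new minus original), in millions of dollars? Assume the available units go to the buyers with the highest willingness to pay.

128.25

In a free market, 150 - 6P = 3P - 3 gives the equilibrium P* = 17, Q* = 48.
Because the ceiling (8) lies below the market-clearing price, it is binding.
At P = 8: Qd = 150 - 6·8 = 102 and Qs = 3·8 - 3 = 21.
Consumer surplus without the control is ½ · (25 - 17) · 48 = 192.
With the ceiling, 21 units are sold at 8 (assume they go to the highest-value buyers). The demand price at Q = 21 is 21.5, so CS = ½ · [(25 - 8) + (21.5 - 8)] · 21 = 320.25.
Change in consumer surplus = 320.25 - 192 = 128.25.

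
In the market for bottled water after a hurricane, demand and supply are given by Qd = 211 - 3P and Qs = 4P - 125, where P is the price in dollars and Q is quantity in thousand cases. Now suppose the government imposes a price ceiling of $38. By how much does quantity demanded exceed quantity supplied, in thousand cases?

Setting quantity demanded equal to quantity supplied, 211 - 3P = 4P - 125, gives P* = 48 and Q* = 67.
Because the ceiling (38) lies below the market-clearing price, it is binding.
At P = 38: Qd = 211 - 3·38 = 97 and Qs = 4·38 - 125 = 27.
Shortage = Qd - Qs = 97 - 27 = 70.

70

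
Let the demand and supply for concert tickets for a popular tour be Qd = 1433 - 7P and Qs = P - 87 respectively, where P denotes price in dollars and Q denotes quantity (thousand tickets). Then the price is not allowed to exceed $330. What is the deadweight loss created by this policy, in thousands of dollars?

0

In a free market, 1433 - 7P = P - 87 gives the equilibrium P* = 190, Q* = 103.
Since 330 is above P* = 190, the ceiling does not bind and the free-market outcome prevails.
Since the control does not bind, no trades are prevented and deadweight loss is zero.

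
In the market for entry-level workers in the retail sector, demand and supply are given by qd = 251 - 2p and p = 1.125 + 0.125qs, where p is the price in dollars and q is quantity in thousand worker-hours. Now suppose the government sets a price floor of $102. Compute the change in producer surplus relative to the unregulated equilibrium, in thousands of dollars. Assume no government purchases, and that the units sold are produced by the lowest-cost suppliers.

Rearranging supply gives qs = 8p - 9. Equilibrium: 251 - 2p = 8p - 9, so 260 = 10p and p* = 26, q* = 199.
Since 102 > 26, the floor is binding.
At p = 102: qd = 251 - 2·102 = 47 and qs = 8·102 - 9 = 807.
Producer surplus without the control is ½ · (26 - 1.125) · 199 = 2475.0625.
With the floor, 47 units are sold at 102. The supply price at q = 47 is 7, so PS = ½ · [(102 - 1.125) + (102 - 7)] · 47 = 4603.0625.
Change in producer surplus = 4603.0625 - 2475.0625 = 2128.

2128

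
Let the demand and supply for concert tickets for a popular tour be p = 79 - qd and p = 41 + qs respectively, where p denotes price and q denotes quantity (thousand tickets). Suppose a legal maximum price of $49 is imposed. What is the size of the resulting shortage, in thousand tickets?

Rearranging demand gives qd = 79 - p; rearranging supply gives qs = p - 41. Without the control the market clears where 79 - p = p - 41, i.e. p* = 60 and q* = 19.
The ceiling of 49 is below the equilibrium price 60, so it binds.
At p = 49: qd = 79 - 49 = 30 and qs = 49 - 41 = 8.
Shortage = qd - qs = 30 - 8 = 22.

22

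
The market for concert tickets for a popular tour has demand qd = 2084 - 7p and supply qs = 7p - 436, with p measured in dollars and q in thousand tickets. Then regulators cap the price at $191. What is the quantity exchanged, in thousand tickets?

Setting quantity demanded equal to quantity supplied, 2084 - 7p = 7p - 436, gives p* = 180 and q* = 824.
The ceiling of 191 is above the equilibrium price 180, so it is not binding; the market clears at p* = 180, q* = 824.

824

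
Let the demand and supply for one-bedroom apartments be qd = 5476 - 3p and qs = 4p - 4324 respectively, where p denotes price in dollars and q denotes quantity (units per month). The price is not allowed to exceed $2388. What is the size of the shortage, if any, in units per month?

Without the control the market clears where 5476 - 3p = 4p - 4324, i.e. p* = 1400 and q* = 1276.
Since 2388 is above p* = 1400, the ceiling does not bind and the free-market outcome prevails.
Since the control does not bind, there is no shortage.

0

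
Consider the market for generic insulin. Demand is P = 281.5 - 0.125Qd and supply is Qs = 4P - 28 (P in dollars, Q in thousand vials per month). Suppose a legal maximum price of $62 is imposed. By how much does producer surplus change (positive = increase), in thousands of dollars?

Rearranging demand gives Qd = 2252 - 8P. Setting quantity demanded equal to quantity supplied, 2252 - 8P = 4P - 28, gives P* = 190 and Q* = 732.
Because the ceiling (62) lies below the market-clearing price, it is binding.
At P = 62: Qd = 2252 - 8·62 = 1756 and Qs = 4·62 - 28 = 220.
Producer surplus without the control is ½ · (190 - 7) · 732 = 66978.
With the ceiling, producers sell 220 units at 62, so PS = ½ · (62 - 7) · 220 = 6050.
Change in producer surplus = 6050 - 66978 = -60928.

-60928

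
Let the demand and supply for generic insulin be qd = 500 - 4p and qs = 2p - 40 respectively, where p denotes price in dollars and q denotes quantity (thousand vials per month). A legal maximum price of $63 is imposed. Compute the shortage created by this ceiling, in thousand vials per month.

Without the control the market clears where 500 - 4p = 2p - 40, i.e. p* = 90 and q* = 140.
Because the ceiling (63) lies below the market-clearing price, it is binding.
At p = 63: qd = 500 - 4·63 = 248 and qs = 2·63 - 40 = 86.
Shortage = qd - qs = 248 - 86 = 162.

162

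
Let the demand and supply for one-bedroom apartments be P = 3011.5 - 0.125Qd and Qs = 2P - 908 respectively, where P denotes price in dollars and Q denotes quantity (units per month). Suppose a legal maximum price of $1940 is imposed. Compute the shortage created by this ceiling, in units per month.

5600

Rearranging demand gives Qd = 24092 - 8P. Equilibrium: 24092 - 8P = 2P - 908, so 25000 = 10P and P* = 2500, Q* = 4092.
Because the ceiling (1940) lies below the market-clearing price, it is binding.
At P = 1940: Qd = 24092 - 8·1940 = 8572 and Qs = 2·1940 - 908 = 2972.
Shortage = Qd - Qs = 8572 - 2972 = 5600.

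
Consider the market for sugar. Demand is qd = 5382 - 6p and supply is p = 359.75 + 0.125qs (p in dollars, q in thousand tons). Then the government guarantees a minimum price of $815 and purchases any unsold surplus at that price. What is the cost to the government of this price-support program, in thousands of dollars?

Rearranging supply gives qs = 8p - 2878. In a free market, 5382 - 6p = 8p - 2878 gives the equilibrium p* = 590, q* = 1842.
Since 815 > 590, the floor is binding.
At p = 815: qd = 5382 - 6·815 = 492 and qs = 8·815 - 2878 = 3642.
Surplus = qs - qd = 3150.
Government expenditure = surplus × support price = 3150 × 815 = 2567250.

2567250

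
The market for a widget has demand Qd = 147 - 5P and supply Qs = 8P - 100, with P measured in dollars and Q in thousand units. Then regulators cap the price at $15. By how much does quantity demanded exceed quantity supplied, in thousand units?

52

Without the control the market clears where 147 - 5P = 8P - 100, i.e. P* = 19 and Q* = 52.
The ceiling of 15 is below the equilibrium price 19, so it binds.
At P = 15: Qd = 147 - 5·15 = 72 and Qs = 8·15 - 100 = 20.
Shortage = Qd - Qs = 72 - 20 = 52.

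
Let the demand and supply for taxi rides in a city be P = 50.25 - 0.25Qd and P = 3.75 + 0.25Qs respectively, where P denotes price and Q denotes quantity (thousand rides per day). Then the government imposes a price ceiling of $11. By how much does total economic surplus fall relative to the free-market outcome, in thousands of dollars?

1024

Rearranging demand gives Qd = 201 - 4P; rearranging supply gives Qs = 4P - 15. Without the control the market clears where 201 - 4P = 4P - 15, i.e. P* = 27 and Q* = 93.
Because the ceiling (11) lies below the market-clearing price, it is binding.
At P = 11: Qd = 201 - 4·11 = 157 and Qs = 4·11 - 15 = 29.
Quantity traded falls to 29. At Q = 29 the demand price is (201 - 29)/4 = 43 and the supply price is (15 + 29)/4 = 11.
Deadweight loss = ½ · (43 - 11) · (93 - 29) = ½ · 32 · 64 = 1024.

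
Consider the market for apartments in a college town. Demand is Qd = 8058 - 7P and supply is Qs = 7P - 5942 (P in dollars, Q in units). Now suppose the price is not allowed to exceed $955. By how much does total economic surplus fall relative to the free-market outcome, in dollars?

Without the control the market clears where 8058 - 7P = 7P - 5942, i.e. P* = 1000 and Q* = 1058.
Because the ceiling (955) lies below the market-clearing price, it is binding.
At P = 955: Qd = 8058 - 7·955 = 1373 and Qs = 7·955 - 5942 = 743.
Quantity traded falls to 743. At Q = 743 the demand price is (8058 - 743)/7 = 1045 and the supply price is (5942 + 743)/7 = 955.
Deadweight loss = ½ · (1045 - 955) · (1058 - 743) = ½ · 90 · 315 = 14175.

14175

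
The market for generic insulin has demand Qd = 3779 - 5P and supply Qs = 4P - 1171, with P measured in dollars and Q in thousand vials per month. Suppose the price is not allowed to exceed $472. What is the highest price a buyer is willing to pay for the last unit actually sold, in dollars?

612.4

In a free market, 3779 - 5P = 4P - 1171 gives the equilibrium P* = 550, Q* = 1029.
Because the ceiling (472) lies below the market-clearing price, it is binding.
At P = 472: Qd = 3779 - 5·472 = 1419 and Qs = 4·472 - 1171 = 717.
Only 717 units reach the market. On the demand curve, the marginal buyer's willingness to pay at Q = 717 is (3779 - 717)/5 = 612.4.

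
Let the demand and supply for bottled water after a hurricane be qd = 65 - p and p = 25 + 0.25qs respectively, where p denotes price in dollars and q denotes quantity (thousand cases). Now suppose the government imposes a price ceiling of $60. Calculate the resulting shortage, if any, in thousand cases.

Rearranging supply gives qs = 4p - 100. In a free market, 65 - p = 4p - 100 gives the equilibrium p* = 33, q* = 32.
Since 60 is above p* = 33, the ceiling does not bind and the free-market outcome prevails.
Since the control does not bind, there is no shortage.

0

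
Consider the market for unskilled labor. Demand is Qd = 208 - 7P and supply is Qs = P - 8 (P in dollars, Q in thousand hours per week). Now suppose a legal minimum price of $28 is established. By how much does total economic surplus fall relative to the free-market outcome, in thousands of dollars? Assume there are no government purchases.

28

Equilibrium: 208 - 7P = P - 8, so 216 = 8P and P* = 27, Q* = 19.
Because the floor (28) lies above the market-clearing price, it is binding.
At P = 28: Qd = 208 - 7·28 = 12 and Qs = 28 - 8 = 20.
Quantity traded falls to 12. At Q = 12 the demand price is (208 - 12)/7 = 28 and the supply price is 8 + 12 = 20.
Deadweight loss = ½ · (28 - 20) · (19 - 12) = ½ · 8 · 7 = 28.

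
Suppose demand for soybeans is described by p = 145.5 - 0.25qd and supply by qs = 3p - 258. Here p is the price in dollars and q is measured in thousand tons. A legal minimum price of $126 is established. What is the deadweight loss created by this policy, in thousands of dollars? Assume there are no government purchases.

168

Rearranging demand gives qd = 582 - 4p. Without the control the market clears where 582 - 4p = 3p - 258, i.e. p* = 120 and q* = 102.
The floor of 126 is above the equilibrium price 120, so it binds.
At p = 126: qd = 582 - 4·126 = 78 and qs = 3·126 - 258 = 120.
Quantity traded falls to 78. At q = 78 the demand price is (582 - 78)/4 = 126 and the supply price is (258 + 78)/3 = 112.
Deadweight loss = ½ · (126 - 112) · (102 - 78) = ½ · 14 · 24 = 168.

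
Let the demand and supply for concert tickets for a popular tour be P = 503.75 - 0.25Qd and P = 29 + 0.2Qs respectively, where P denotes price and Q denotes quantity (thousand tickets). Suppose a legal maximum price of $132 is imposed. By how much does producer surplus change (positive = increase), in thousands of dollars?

Rearranging demand gives Qd = 2015 - 4P; rearranging supply gives Qs = 5P - 145. Equilibrium: 2015 - 4P = 5P - 145, so 2160 = 9P and P* = 240, Q* = 1055.
Because the ceiling (132) lies below the market-clearing price, it is binding.
At P = 132: Qd = 2015 - 4·132 = 1487 and Qs = 5·132 - 145 = 515.
Producer surplus without the control is ½ · (240 - 29) · 1055 = 111302.5.
With the ceiling, producers sell 515 units at 132, so PS = ½ · (132 - 29) · 515 = 26522.5.
Change in producer surplus = 26522.5 - 111302.5 = -84780.

-84780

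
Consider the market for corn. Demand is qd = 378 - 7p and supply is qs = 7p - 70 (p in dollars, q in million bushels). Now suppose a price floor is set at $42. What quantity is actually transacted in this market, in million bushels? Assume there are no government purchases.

Equilibrium: 378 - 7p = 7p - 70, so 448 = 14p and p* = 32, q* = 154.
Because the floor (42) lies above the market-clearing price, it is binding.
At p = 42: qd = 378 - 7·42 = 84 and qs = 7·42 - 70 = 224.
The quantity actually transacted is the short side, demand: 84.

84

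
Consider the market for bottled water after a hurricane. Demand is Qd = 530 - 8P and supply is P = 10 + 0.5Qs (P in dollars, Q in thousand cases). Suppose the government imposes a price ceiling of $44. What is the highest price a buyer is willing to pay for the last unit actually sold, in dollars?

57.75

Rearranging supply gives Qs = 2P - 20. In a free market, 530 - 8P = 2P - 20 gives the equilibrium P* = 55, Q* = 90.
The ceiling of 44 is below the equilibrium price 55, so it binds.
At P = 44: Qd = 530 - 8·44 = 178 and Qs = 2·44 - 20 = 68.
Only 68 units reach the market. On the demand curve, the marginal buyer's willingness to pay at Q = 68 is (530 - 68)/8 = 57.75.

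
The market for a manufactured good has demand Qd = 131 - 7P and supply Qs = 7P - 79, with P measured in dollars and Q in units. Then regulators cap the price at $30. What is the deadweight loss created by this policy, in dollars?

0

Without the control the market clears where 131 - 7P = 7P - 79, i.e. P* = 15 and Q* = 26.
The ceiling of 30 is above the equilibrium price 15, so it is not binding; the market clears at P* = 15, Q* = 26.
Since the control does not bind, no trades are prevented and deadweight loss is zero.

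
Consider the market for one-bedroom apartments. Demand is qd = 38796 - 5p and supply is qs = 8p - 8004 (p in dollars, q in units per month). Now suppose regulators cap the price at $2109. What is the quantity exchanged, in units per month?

8868

Equilibrium: 38796 - 5p = 8p - 8004, so 46800 = 13p and p* = 3600, q* = 20796.
Because the ceiling (2109) lies below the market-clearing price, it is binding.
At p = 2109: qd = 38796 - 5·2109 = 28251 and qs = 8·2109 - 8004 = 8868.
The quantity actually transacted is the short side, supply: 8868.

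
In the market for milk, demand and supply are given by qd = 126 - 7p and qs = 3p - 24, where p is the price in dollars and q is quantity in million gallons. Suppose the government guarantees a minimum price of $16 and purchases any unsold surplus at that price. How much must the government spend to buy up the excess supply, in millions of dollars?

Setting quantity demanded equal to quantity supplied, 126 - 7p = 3p - 24, gives p* = 15 and q* = 21.
Since 16 > 15, the floor is binding.
At p = 16: qd = 126 - 7·16 = 14 and qs = 3·16 - 24 = 24.
Surplus = qs - qd = 10.
Government expenditure = surplus × support price = 10 × 16 = 160.

160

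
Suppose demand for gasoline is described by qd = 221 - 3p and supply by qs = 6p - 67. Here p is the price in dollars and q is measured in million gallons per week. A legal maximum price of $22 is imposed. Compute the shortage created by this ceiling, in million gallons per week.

90

Without the control the market clears where 221 - 3p = 6p - 67, i.e. p* = 32 and q* = 125.
The ceiling of 22 is below the equilibrium price 32, so it binds.
At p = 22: qd = 221 - 3·22 = 155 and qs = 6·22 - 67 = 65.
Shortage = qd - qs = 155 - 65 = 90.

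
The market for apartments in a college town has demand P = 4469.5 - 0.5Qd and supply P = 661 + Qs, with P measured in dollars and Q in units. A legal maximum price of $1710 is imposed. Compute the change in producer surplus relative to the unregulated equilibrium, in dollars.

-2673060

Rearranging demand gives Qd = 8939 - 2P; rearranging supply gives Qs = P - 661. Setting quantity demanded equal to quantity supplied, 8939 - 2P = P - 661, gives P* = 3200 and Q* = 2539.
The ceiling of 1710 is below the equilibrium price 3200, so it binds.
At P = 1710: Qd = 8939 - 2·1710 = 5519 and Qs = 1710 - 661 = 1049.
Producer surplus without the control is ½ · (3200 - 661) · 2539 = 3223260.5.
With the ceiling, producers sell 1049 units at 1710, so PS = ½ · (1710 - 661) · 1049 = 550200.5.
Change in producer surplus = 550200.5 - 3223260.5 = -2673060.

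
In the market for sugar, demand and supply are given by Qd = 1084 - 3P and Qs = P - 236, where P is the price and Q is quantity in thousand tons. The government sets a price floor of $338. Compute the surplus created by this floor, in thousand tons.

Without the control the market clears where 1084 - 3P = P - 236, i.e. P* = 330 and Q* = 94.
Since 338 > 330, the floor is binding.
At P = 338: Qd = 1084 - 3·338 = 70 and Qs = 338 - 236 = 102.
Surplus = Qs - Qd = 102 - 70 = 32.

32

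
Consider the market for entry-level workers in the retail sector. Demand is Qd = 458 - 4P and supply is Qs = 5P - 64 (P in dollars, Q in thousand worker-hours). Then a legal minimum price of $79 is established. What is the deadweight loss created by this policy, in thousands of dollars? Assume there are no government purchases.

1587.6

In a free market, 458 - 4P = 5P - 64 gives the equilibrium P* = 58, Q* = 226.
The floor of 79 is above the equilibrium price 58, so it binds.
At P = 79: Qd = 458 - 4·79 = 142 and Qs = 5·79 - 64 = 331.
Quantity traded falls to 142. At Q = 142 the demand price is (458 - 142)/4 = 79 and the supply price is (64 + 142)/5 = 41.2.
Deadweight loss = ½ · (79 - 41.2) · (226 - 142) = ½ · 37.8 · 84 = 1587.6.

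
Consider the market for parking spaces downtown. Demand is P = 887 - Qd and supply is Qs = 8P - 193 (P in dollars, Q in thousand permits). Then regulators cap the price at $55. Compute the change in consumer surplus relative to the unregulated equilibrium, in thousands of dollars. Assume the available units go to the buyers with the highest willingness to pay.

-119145

Rearranging demand gives Qd = 887 - P. Setting quantity demanded equal to quantity supplied, 887 - P = 8P - 193, gives P* = 120 and Q* = 767.
Since 55 < 120, the ceiling is binding.
At P = 55: Qd = 887 - 55 = 832 and Qs = 8·55 - 193 = 247.
Consumer surplus without the control is ½ · (887 - 120) · 767 = 294144.5.
With the ceiling, 247 units are sold at 55 (assume they go to the highest-value buyers). The demand price at Q = 247 is 640, so CS = ½ · [(887 - 55) + (640 - 55)] · 247 = 174999.5.
Change in consumer surplus = 174999.5 - 294144.5 = -119145.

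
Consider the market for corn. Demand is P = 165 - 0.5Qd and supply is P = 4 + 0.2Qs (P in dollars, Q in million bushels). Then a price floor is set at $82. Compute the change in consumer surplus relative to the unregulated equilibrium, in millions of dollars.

Rearranging demand gives Qd = 330 - 2P; rearranging supply gives Qs = 5P - 20. Setting quantity demanded equal to quantity supplied, 330 - 2P = 5P - 20, gives P* = 50 and Q* = 230.
Since 82 > 50, the floor is binding.
At P = 82: Qd = 330 - 2·82 = 166 and Qs = 5·82 - 20 = 390.
Consumer surplus without the control is ½ · (165 - 50) · 230 = 13225.
With the floor, consumers buy 166 units at 82, so CS = ½ · (165 - 82) · 166 = 6889.
Change in consumer surplus = 6889 - 13225 = -6336.

-6336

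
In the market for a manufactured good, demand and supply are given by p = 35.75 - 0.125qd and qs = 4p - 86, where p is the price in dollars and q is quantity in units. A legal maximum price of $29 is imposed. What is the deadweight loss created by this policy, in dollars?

12

Rearranging demand gives qd = 286 - 8p. In a free market, 286 - 8p = 4p - 86 gives the equilibrium p* = 31, q* = 38.
Since 29 < 31, the ceiling is binding.
At p = 29: qd = 286 - 8·29 = 54 and qs = 4·29 - 86 = 30.
Quantity traded falls to 30. At q = 30 the demand price is (286 - 30)/8 = 32 and the supply price is (86 + 30)/4 = 29.
Deadweight loss = ½ · (32 - 29) · (38 - 30) = ½ · 3 · 8 = 12.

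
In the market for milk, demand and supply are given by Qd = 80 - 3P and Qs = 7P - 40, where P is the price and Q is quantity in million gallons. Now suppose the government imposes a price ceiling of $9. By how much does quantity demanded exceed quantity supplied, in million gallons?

Equilibrium: 80 - 3P = 7P - 40, so 120 = 10P and P* = 12, Q* = 44.
Because the ceiling (9) lies below the market-clearing price, it is binding.
At P = 9: Qd = 80 - 3·9 = 53 and Qs = 7·9 - 40 = 23.
Shortage = Qd - Qs = 53 - 23 = 30.

30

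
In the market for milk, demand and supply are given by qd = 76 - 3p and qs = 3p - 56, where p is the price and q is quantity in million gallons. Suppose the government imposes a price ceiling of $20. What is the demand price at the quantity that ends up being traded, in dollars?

Setting quantity demanded equal to quantity supplied, 76 - 3p = 3p - 56, gives p* = 22 and q* = 10.
Because the ceiling (20) lies below the market-clearing price, it is binding.
At p = 20: qd = 76 - 3·20 = 16 and qs = 3·20 - 56 = 4.
Only 4 units reach the market. On the demand curve, the marginal buyer's willingness to pay at q = 4 is (76 - 4)/3 = 24.

24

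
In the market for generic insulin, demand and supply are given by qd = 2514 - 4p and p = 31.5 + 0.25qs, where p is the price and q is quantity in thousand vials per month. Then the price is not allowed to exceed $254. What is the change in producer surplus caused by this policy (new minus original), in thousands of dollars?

Rearranging supply gives qs = 4p - 126. In a free market, 2514 - 4p = 4p - 126 gives the equilibrium p* = 330, q* = 1194.
Because the ceiling (254) lies below the market-clearing price, it is binding.
At p = 254: qd = 2514 - 4·254 = 1498 and qs = 4·254 - 126 = 890.
Producer surplus without the control is ½ · (330 - 31.5) · 1194 = 178204.5.
With the ceiling, producers sell 890 units at 254, so PS = ½ · (254 - 31.5) · 890 = 99012.5.
Change in producer surplus = 99012.5 - 178204.5 = -79192.

-79192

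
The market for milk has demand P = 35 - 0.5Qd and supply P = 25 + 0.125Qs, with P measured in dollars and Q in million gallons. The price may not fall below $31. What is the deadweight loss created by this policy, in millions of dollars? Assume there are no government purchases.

Rearranging demand gives Qd = 70 - 2P; rearranging supply gives Qs = 8P - 200. Equilibrium: 70 - 2P = 8P - 200, so 270 = 10P and P* = 27, Q* = 16.
The floor of 31 is above the equilibrium price 27, so it binds.
At P = 31: Qd = 70 - 2·31 = 8 and Qs = 8·31 - 200 = 48.
Quantity traded falls to 8. At Q = 8 the demand price is (70 - 8)/2 = 31 and the supply price is (200 + 8)/8 = 26.
Deadweight loss = ½ · (31 - 26) · (16 - 8) = ½ · 5 · 8 = 20.

20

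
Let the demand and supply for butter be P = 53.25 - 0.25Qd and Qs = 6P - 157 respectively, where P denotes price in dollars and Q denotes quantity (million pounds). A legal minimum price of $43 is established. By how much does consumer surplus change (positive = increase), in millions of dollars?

Rearranging demand gives Qd = 213 - 4P. Setting quantity demanded equal to quantity supplied, 213 - 4P = 6P - 157, gives P* = 37 and Q* = 65.
The floor of 43 is above the equilibrium price 37, so it binds.
At P = 43: Qd = 213 - 4·43 = 41 and Qs = 6·43 - 157 = 101.
Consumer surplus without the control is ½ · (53.25 - 37) · 65 = 528.125.
With the floor, consumers buy 41 units at 43, so CS = ½ · (53.25 - 43) · 41 = 210.125.
Change in consumer surplus = 210.125 - 528.125 = -318.

-318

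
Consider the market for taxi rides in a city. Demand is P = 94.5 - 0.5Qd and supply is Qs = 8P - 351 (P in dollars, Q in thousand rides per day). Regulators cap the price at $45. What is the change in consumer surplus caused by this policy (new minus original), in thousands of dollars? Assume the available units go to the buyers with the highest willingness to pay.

Rearranging demand gives Qd = 189 - 2P. Equilibrium: 189 - 2P = 8P - 351, so 540 = 10P and P* = 54, Q* = 81.
Because the ceiling (45) lies below the market-clearing price, it is binding.
At P = 45: Qd = 189 - 2·45 = 99 and Qs = 8·45 - 351 = 9.
Consumer surplus without the control is ½ · (94.5 - 54) · 81 = 1640.25.
With the ceiling, 9 units are sold at 45 (assume they go to the highest-value buyers). The demand price at Q = 9 is 90, so CS = ½ · [(94.5 - 45) + (90 - 45)] · 9 = 425.25.
Change in consumer surplus = 425.25 - 1640.25 = -1215.

-1215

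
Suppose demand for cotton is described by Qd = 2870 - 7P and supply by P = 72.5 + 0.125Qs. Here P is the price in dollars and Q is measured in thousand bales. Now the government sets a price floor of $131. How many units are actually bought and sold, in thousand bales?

1260

Rearranging supply gives Qs = 8P - 580. Equilibrium: 2870 - 7P = 8P - 580, so 3450 = 15P and P* = 230, Q* = 1260.
The floor of 131 is below the equilibrium price 230, so it is not binding; the market clears at P* = 230, Q* = 1260.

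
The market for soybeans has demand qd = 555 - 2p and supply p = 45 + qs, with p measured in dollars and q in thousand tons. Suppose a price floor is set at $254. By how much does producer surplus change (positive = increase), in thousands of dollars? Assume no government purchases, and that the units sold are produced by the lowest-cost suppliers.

-3294

Rearranging supply gives qs = p - 45. Setting quantity demanded equal to quantity supplied, 555 - 2p = p - 45, gives p* = 200 and q* = 155.
Because the floor (254) lies above the market-clearing price, it is binding.
At p = 254: qd = 555 - 2·254 = 47 and qs = 254 - 45 = 209.
Producer surplus without the control is ½ · (200 - 45) · 155 = 12012.5.
With the floor, 47 units are sold at 254. The supply price at q = 47 is 92, so PS = ½ · [(254 - 45) + (254 - 92)] · 47 = 8718.5.
Change in producer surplus = 8718.5 - 12012.5 = -3294.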